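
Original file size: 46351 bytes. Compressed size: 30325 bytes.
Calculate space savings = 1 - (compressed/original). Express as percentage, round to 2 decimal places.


ratio = compressed/original = 30325/46351 = 0.654247
savings = 1 - ratio = 1 - 0.654247 = 0.345753
as a percentage: 0.345753 * 100 = 34.58%

Space savings = 1 - 30325/46351 = 34.58%


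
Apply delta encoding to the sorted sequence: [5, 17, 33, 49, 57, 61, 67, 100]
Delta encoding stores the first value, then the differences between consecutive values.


First value: 5
Deltas:
  17 - 5 = 12
  33 - 17 = 16
  49 - 33 = 16
  57 - 49 = 8
  61 - 57 = 4
  67 - 61 = 6
  100 - 67 = 33


Delta encoded: [5, 12, 16, 16, 8, 4, 6, 33]


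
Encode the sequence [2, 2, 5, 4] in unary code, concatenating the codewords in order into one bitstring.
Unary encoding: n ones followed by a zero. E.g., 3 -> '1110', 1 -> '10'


Encode each number as n ones followed by a terminating 0:
  2 -> 110 (3 bits)
  2 -> 110 (3 bits)
  5 -> 111110 (6 bits)
  4 -> 11110 (5 bits)
Total length = 3 + 3 + 6 + 5 = 17 bits.

Unary([2, 2, 5, 4]) = 11011011111011110 (17 bits)


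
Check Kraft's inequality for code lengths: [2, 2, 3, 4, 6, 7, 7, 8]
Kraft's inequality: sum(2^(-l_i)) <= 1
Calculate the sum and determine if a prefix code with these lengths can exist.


Sum = 2^(-2) + 2^(-2) + 2^(-3) + 2^(-4) + 2^(-6) + 2^(-7) + 2^(-7) + 2^(-8)
    = 0.25 + 0.25 + 0.125 + 0.0625 + 0.015625 + 0.0078125 + 0.0078125 + 0.00390625
    = 185/256 = 0.72265625
Since 0.72265625 <= 1, Kraft's inequality IS satisfied.
A prefix code with these lengths CAN exist.

Kraft sum = 0.72265625. Satisfied.


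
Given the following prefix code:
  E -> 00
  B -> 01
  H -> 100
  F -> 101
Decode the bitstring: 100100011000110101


Decoding step by step:
Bits 100 -> H
Bits 100 -> H
Bits 01 -> B
Bits 100 -> H
Bits 01 -> B
Bits 101 -> F
Bits 01 -> B


Decoded message: HHBHBFB


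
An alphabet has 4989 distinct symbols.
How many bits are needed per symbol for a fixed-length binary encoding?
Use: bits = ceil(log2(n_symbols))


log2(4989) = 12.2845
Bracket: 2^12 = 4096 < 4989 <= 2^13 = 8192
So ceil(log2(4989)) = 13

bits = ceil(log2(4989)) = ceil(12.2845) = 13 bits


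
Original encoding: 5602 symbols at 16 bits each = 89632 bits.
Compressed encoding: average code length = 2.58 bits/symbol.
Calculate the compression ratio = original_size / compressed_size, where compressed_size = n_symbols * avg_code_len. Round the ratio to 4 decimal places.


original_size = n_symbols * orig_bits = 5602 * 16 = 89632 bits
compressed_size = n_symbols * avg_code_len = 5602 * 2.58 = 14453.16 bits
ratio = original_size / compressed_size = 89632 / 14453.16 = 6.2016

Compression ratio = 6.2016


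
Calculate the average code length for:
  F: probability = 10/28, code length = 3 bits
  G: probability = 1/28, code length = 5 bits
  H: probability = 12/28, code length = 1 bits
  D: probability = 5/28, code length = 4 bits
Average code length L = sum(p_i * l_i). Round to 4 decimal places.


Weighted contributions p_i * l_i:
  F: (10/28) * 3 = 30/28
  G: (1/28) * 5 = 5/28
  H: (12/28) * 1 = 12/28
  D: (5/28) * 4 = 20/28
Sum = (30 + 5 + 12 + 20)/28 = 67/28

L = 67/28 = 2.3929 bits/symbol


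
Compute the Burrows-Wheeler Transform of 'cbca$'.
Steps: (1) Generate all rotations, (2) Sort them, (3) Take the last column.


Rotations (sorted):
  0: $cbca -> last char: a
  1: a$cbc -> last char: c
  2: bca$c -> last char: c
  3: ca$cb -> last char: b
  4: cbca$ -> last char: $


BWT = accb$


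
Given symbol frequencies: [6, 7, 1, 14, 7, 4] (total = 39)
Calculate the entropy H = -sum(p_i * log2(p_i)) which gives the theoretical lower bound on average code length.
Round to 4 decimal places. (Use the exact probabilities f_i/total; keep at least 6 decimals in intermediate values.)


Per-symbol terms -p_i * log2(p_i) with p_i = f_i/39:
  p = 6/39 = 0.153846: log2(p) = -2.700440, -p*log2(p) = 0.415452
  p = 7/39 = 0.179487: log2(p) = -2.478047, -p*log2(p) = 0.444778
  p = 1/39 = 0.025641: log2(p) = -5.285402, -p*log2(p) = 0.135523
  p = 14/39 = 0.358974: log2(p) = -1.478047, -p*log2(p) = 0.530581
  p = 7/39 = 0.179487: log2(p) = -2.478047, -p*log2(p) = 0.444778
  p = 4/39 = 0.102564: log2(p) = -3.285402, -p*log2(p) = 0.336964
H = 0.415452 + 0.444778 + 0.135523 + 0.530581 + 0.444778 + 0.336964 = 2.308076

H = 2.3081 bits/symbol


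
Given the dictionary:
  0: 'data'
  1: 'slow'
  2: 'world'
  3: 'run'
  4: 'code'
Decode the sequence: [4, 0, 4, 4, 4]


Look up each index in the dictionary:
  4 -> 'code'
  0 -> 'data'
  4 -> 'code'
  4 -> 'code'
  4 -> 'code'

Decoded: "code data code code code"


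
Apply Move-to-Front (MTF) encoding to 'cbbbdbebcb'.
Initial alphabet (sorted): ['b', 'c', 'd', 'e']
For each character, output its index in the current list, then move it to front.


MTF encoding:
'c': index 1 in ['b', 'c', 'd', 'e'] -> ['c', 'b', 'd', 'e']
'b': index 1 in ['c', 'b', 'd', 'e'] -> ['b', 'c', 'd', 'e']
'b': index 0 in ['b', 'c', 'd', 'e'] -> ['b', 'c', 'd', 'e']
'b': index 0 in ['b', 'c', 'd', 'e'] -> ['b', 'c', 'd', 'e']
'd': index 2 in ['b', 'c', 'd', 'e'] -> ['d', 'b', 'c', 'e']
'b': index 1 in ['d', 'b', 'c', 'e'] -> ['b', 'd', 'c', 'e']
'e': index 3 in ['b', 'd', 'c', 'e'] -> ['e', 'b', 'd', 'c']
'b': index 1 in ['e', 'b', 'd', 'c'] -> ['b', 'e', 'd', 'c']
'c': index 3 in ['b', 'e', 'd', 'c'] -> ['c', 'b', 'e', 'd']
'b': index 1 in ['c', 'b', 'e', 'd'] -> ['b', 'c', 'e', 'd']


Output: [1, 1, 0, 0, 2, 1, 3, 1, 3, 1]


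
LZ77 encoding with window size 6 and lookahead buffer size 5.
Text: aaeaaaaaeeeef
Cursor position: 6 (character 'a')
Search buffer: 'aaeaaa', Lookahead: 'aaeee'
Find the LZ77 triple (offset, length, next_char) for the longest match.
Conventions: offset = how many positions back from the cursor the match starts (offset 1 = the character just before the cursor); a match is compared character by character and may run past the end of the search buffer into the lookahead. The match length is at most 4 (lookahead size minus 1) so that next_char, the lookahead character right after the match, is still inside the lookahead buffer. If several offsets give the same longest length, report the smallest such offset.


Try each offset into the search buffer:
  offset=1 (pos 5, char 'a'): match length 2
  offset=2 (pos 4, char 'a'): match length 2
  offset=3 (pos 3, char 'a'): match length 2
  offset=4 (pos 2, char 'e'): match length 0
  offset=5 (pos 1, char 'a'): match length 1
  offset=6 (pos 0, char 'a'): match length 3
Longest match has length 3 at offset 6.
next_char = character at position 6 + 3 = 9 -> 'e'

Best match: offset=6, length=3 (matching 'aae' starting at position 0)
LZ77 triple: (6, 3, 'e')


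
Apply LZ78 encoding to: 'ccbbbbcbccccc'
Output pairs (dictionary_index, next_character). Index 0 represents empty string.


LZ78 encoding steps:
Dictionary: {0: ''}
Step 1: w='' (idx 0), next='c' -> output (0, 'c'), add 'c' as idx 1
Step 2: w='c' (idx 1), next='b' -> output (1, 'b'), add 'cb' as idx 2
Step 3: w='' (idx 0), next='b' -> output (0, 'b'), add 'b' as idx 3
Step 4: w='b' (idx 3), next='b' -> output (3, 'b'), add 'bb' as idx 4
Step 5: w='cb' (idx 2), next='c' -> output (2, 'c'), add 'cbc' as idx 5
Step 6: w='c' (idx 1), next='c' -> output (1, 'c'), add 'cc' as idx 6
Step 7: w='cc' (idx 6), end of input -> output (6, '')


Encoded: [(0, 'c'), (1, 'b'), (0, 'b'), (3, 'b'), (2, 'c'), (1, 'c'), (6, '')]


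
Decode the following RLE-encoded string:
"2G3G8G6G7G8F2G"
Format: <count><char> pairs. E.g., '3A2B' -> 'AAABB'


Expanding each <count><char> pair:
  2G -> 'GG'
  3G -> 'GGG'
  8G -> 'GGGGGGGG'
  6G -> 'GGGGGG'
  7G -> 'GGGGGGG'
  8F -> 'FFFFFFFF'
  2G -> 'GG'

Decoded = GGGGGGGGGGGGGGGGGGGGGGGGGGFFFFFFFFGG


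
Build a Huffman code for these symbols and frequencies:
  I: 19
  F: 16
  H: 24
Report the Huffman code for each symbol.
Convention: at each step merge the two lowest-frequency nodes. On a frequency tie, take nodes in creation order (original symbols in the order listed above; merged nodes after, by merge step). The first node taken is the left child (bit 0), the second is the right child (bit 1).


Huffman tree construction:
Step 1: Merge F(16) + I(19) = 35
Step 2: Merge H(24) + (F+I)(35) = 59
Read each symbol's code off the tree from the root (left child = 0, right child = 1).

Codes:
  I: 11 (length 2)
  F: 10 (length 2)
  H: 0 (length 1)
Average code length: 94/59 = 1.5932 bits/symbol


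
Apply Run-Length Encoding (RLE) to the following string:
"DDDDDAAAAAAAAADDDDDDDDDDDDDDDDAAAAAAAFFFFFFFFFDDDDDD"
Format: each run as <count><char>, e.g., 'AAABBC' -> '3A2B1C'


Scanning runs left to right:
  i=0: run of 'D' x 5 -> '5D'
  i=5: run of 'A' x 9 -> '9A'
  i=14: run of 'D' x 16 -> '16D'
  i=30: run of 'A' x 7 -> '7A'
  i=37: run of 'F' x 9 -> '9F'
  i=46: run of 'D' x 6 -> '6D'

RLE = 5D9A16D7A9F6D


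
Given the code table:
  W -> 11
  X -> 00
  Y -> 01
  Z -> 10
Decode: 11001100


Decoding:
11 -> W
00 -> X
11 -> W
00 -> X


Result: WXWX


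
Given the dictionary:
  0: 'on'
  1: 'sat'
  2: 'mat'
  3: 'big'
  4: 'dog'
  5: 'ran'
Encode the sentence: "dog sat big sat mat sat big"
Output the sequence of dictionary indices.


Look up each word in the dictionary:
  'dog' -> 4
  'sat' -> 1
  'big' -> 3
  'sat' -> 1
  'mat' -> 2
  'sat' -> 1
  'big' -> 3

Encoded: [4, 1, 3, 1, 2, 1, 3]


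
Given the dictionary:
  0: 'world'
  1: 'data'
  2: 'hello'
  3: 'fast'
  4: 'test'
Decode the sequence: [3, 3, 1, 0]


Look up each index in the dictionary:
  3 -> 'fast'
  3 -> 'fast'
  1 -> 'data'
  0 -> 'world'

Decoded: "fast fast data world"


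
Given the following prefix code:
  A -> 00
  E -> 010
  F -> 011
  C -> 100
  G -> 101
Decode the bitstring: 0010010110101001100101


Decoding step by step:
Bits 00 -> A
Bits 100 -> C
Bits 101 -> G
Bits 101 -> G
Bits 010 -> E
Bits 011 -> F
Bits 00 -> A
Bits 101 -> G


Decoded message: ACGGEFAG


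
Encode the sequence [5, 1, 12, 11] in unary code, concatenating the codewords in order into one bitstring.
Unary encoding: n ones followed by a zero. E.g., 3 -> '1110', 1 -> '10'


Encode each number as n ones followed by a terminating 0:
  5 -> 111110 (6 bits)
  1 -> 10 (2 bits)
  12 -> 1111111111110 (13 bits)
  11 -> 111111111110 (12 bits)
Total length = 6 + 2 + 13 + 12 = 33 bits.

Unary([5, 1, 12, 11]) = 111110101111111111110111111111110 (33 bits)


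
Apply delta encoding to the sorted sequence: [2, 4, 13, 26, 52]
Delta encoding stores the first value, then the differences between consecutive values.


First value: 2
Deltas:
  4 - 2 = 2
  13 - 4 = 9
  26 - 13 = 13
  52 - 26 = 26


Delta encoded: [2, 2, 9, 13, 26]


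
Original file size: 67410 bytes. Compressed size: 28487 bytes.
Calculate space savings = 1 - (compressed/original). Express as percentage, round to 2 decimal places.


ratio = compressed/original = 28487/67410 = 0.422593
savings = 1 - ratio = 1 - 0.422593 = 0.577407
as a percentage: 0.577407 * 100 = 57.74%

Space savings = 1 - 28487/67410 = 57.74%


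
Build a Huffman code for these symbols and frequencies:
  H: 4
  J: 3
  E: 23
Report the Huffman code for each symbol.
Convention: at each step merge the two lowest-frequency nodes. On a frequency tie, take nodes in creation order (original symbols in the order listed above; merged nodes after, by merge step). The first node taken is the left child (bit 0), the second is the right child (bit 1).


Huffman tree construction:
Step 1: Merge J(3) + H(4) = 7
Step 2: Merge (J+H)(7) + E(23) = 30
Read each symbol's code off the tree from the root (left child = 0, right child = 1).

Codes:
  H: 01 (length 2)
  J: 00 (length 2)
  E: 1 (length 1)
Average code length: 37/30 = 1.2333 bits/symbol


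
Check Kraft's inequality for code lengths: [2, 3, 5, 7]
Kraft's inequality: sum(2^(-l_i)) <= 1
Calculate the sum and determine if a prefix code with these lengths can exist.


Sum = 2^(-2) + 2^(-3) + 2^(-5) + 2^(-7)
    = 0.25 + 0.125 + 0.03125 + 0.0078125
    = 53/128 = 0.4140625
Since 0.4140625 <= 1, Kraft's inequality IS satisfied.
A prefix code with these lengths CAN exist.

Kraft sum = 0.4140625. Satisfied.


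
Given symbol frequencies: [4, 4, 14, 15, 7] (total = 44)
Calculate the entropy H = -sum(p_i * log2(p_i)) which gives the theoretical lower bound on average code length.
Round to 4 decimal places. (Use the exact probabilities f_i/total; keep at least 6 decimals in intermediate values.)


Per-symbol terms -p_i * log2(p_i) with p_i = f_i/44:
  p = 4/44 = 0.090909: log2(p) = -3.459432, -p*log2(p) = 0.314494
  p = 4/44 = 0.090909: log2(p) = -3.459432, -p*log2(p) = 0.314494
  p = 14/44 = 0.318182: log2(p) = -1.652077, -p*log2(p) = 0.525661
  p = 15/44 = 0.340909: log2(p) = -1.552541, -p*log2(p) = 0.529275
  p = 7/44 = 0.159091: log2(p) = -2.652077, -p*log2(p) = 0.421921
H = 0.314494 + 0.314494 + 0.525661 + 0.529275 + 0.421921 = 2.105845

H = 2.1058 bits/symbol


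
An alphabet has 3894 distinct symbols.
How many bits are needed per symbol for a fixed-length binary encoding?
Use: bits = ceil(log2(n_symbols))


log2(3894) = 11.927
Bracket: 2^11 = 2048 < 3894 <= 2^12 = 4096
So ceil(log2(3894)) = 12

bits = ceil(log2(3894)) = ceil(11.927) = 12 bits


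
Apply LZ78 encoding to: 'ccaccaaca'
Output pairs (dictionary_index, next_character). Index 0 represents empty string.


LZ78 encoding steps:
Dictionary: {0: ''}
Step 1: w='' (idx 0), next='c' -> output (0, 'c'), add 'c' as idx 1
Step 2: w='c' (idx 1), next='a' -> output (1, 'a'), add 'ca' as idx 2
Step 3: w='c' (idx 1), next='c' -> output (1, 'c'), add 'cc' as idx 3
Step 4: w='' (idx 0), next='a' -> output (0, 'a'), add 'a' as idx 4
Step 5: w='a' (idx 4), next='c' -> output (4, 'c'), add 'ac' as idx 5
Step 6: w='a' (idx 4), end of input -> output (4, '')


Encoded: [(0, 'c'), (1, 'a'), (1, 'c'), (0, 'a'), (4, 'c'), (4, '')]


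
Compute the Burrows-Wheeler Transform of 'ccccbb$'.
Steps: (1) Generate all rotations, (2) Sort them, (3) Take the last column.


Rotations (sorted):
  0: $ccccbb -> last char: b
  1: b$ccccb -> last char: b
  2: bb$cccc -> last char: c
  3: cbb$ccc -> last char: c
  4: ccbb$cc -> last char: c
  5: cccbb$c -> last char: c
  6: ccccbb$ -> last char: $


BWT = bbcccc$


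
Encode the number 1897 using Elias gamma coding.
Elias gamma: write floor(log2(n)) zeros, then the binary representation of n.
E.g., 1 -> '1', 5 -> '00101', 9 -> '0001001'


num_bits = floor(log2(1897)) + 1 = 11
leading_zeros = num_bits - 1 = 10
binary(1897) = 11101101001

Elias gamma(1897) = '0000000000' + '11101101001' = 000000000011101101001 (21 bits)


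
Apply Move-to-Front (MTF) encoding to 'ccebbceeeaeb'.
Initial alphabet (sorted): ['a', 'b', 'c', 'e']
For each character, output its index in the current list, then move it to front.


MTF encoding:
'c': index 2 in ['a', 'b', 'c', 'e'] -> ['c', 'a', 'b', 'e']
'c': index 0 in ['c', 'a', 'b', 'e'] -> ['c', 'a', 'b', 'e']
'e': index 3 in ['c', 'a', 'b', 'e'] -> ['e', 'c', 'a', 'b']
'b': index 3 in ['e', 'c', 'a', 'b'] -> ['b', 'e', 'c', 'a']
'b': index 0 in ['b', 'e', 'c', 'a'] -> ['b', 'e', 'c', 'a']
'c': index 2 in ['b', 'e', 'c', 'a'] -> ['c', 'b', 'e', 'a']
'e': index 2 in ['c', 'b', 'e', 'a'] -> ['e', 'c', 'b', 'a']
'e': index 0 in ['e', 'c', 'b', 'a'] -> ['e', 'c', 'b', 'a']
'e': index 0 in ['e', 'c', 'b', 'a'] -> ['e', 'c', 'b', 'a']
'a': index 3 in ['e', 'c', 'b', 'a'] -> ['a', 'e', 'c', 'b']
'e': index 1 in ['a', 'e', 'c', 'b'] -> ['e', 'a', 'c', 'b']
'b': index 3 in ['e', 'a', 'c', 'b'] -> ['b', 'e', 'a', 'c']


Output: [2, 0, 3, 3, 0, 2, 2, 0, 0, 3, 1, 3]


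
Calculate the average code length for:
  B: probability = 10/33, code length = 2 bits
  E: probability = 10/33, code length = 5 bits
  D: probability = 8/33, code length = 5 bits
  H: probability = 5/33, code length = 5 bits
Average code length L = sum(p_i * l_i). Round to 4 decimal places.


Weighted contributions p_i * l_i:
  B: (10/33) * 2 = 20/33
  E: (10/33) * 5 = 50/33
  D: (8/33) * 5 = 40/33
  H: (5/33) * 5 = 25/33
Sum = (20 + 50 + 40 + 25)/33 = 135/33

L = 135/33 = 4.0909 bits/symbol


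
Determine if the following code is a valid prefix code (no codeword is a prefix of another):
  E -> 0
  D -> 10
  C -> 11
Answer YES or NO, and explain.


Checking each pair (does one codeword prefix another?):
  E='0' vs D='10': no prefix
  E='0' vs C='11': no prefix
  D='10' vs E='0': no prefix
  D='10' vs C='11': no prefix
  C='11' vs E='0': no prefix
  C='11' vs D='10': no prefix
No violation found over all pairs.

YES -- this is a valid prefix code. No codeword is a prefix of any other codeword.


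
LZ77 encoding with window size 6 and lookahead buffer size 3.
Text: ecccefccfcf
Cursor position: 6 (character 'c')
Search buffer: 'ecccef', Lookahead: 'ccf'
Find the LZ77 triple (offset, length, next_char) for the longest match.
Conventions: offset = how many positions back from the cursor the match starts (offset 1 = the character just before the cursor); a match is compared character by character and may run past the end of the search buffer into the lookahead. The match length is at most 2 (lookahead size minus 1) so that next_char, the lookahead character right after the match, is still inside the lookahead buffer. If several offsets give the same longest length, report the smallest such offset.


Try each offset into the search buffer:
  offset=1 (pos 5, char 'f'): match length 0
  offset=2 (pos 4, char 'e'): match length 0
  offset=3 (pos 3, char 'c'): match length 1
  offset=4 (pos 2, char 'c'): match length 2
  offset=5 (pos 1, char 'c'): match length 2
  offset=6 (pos 0, char 'e'): match length 0
Longest match has length 2, found at offsets 4, 5; take the smallest, offset 4.
next_char = character at position 6 + 2 = 8 -> 'f'

Best match: offset=4, length=2 (matching 'cc' starting at position 2)
LZ77 triple: (4, 2, 'f')


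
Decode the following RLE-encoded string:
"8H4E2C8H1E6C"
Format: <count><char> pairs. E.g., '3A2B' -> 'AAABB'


Expanding each <count><char> pair:
  8H -> 'HHHHHHHH'
  4E -> 'EEEE'
  2C -> 'CC'
  8H -> 'HHHHHHHH'
  1E -> 'E'
  6C -> 'CCCCCC'

Decoded = HHHHHHHHEEEECCHHHHHHHHECCCCCC


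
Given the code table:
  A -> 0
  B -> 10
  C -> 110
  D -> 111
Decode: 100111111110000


Decoding:
10 -> B
0 -> A
111 -> D
111 -> D
110 -> C
0 -> A
0 -> A
0 -> A


Result: BADDCAAA


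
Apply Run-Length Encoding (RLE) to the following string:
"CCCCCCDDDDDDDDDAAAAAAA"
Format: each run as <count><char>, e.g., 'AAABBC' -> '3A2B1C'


Scanning runs left to right:
  i=0: run of 'C' x 6 -> '6C'
  i=6: run of 'D' x 9 -> '9D'
  i=15: run of 'A' x 7 -> '7A'

RLE = 6C9D7A


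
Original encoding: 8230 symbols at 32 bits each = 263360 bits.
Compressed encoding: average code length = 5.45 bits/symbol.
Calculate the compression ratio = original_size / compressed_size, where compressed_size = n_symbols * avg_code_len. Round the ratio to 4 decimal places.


original_size = n_symbols * orig_bits = 8230 * 32 = 263360 bits
compressed_size = n_symbols * avg_code_len = 8230 * 5.45 = 44853.5 bits
ratio = original_size / compressed_size = 263360 / 44853.5 = 5.8716

Compression ratio = 5.8716


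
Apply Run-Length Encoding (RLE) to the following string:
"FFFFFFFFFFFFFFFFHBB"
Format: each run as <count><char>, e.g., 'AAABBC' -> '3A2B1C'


Scanning runs left to right:
  i=0: run of 'F' x 16 -> '16F'
  i=16: run of 'H' x 1 -> '1H'
  i=17: run of 'B' x 2 -> '2B'

RLE = 16F1H2B


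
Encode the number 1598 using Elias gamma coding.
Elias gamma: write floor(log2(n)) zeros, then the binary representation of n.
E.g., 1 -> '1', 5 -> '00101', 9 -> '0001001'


num_bits = floor(log2(1598)) + 1 = 11
leading_zeros = num_bits - 1 = 10
binary(1598) = 11000111110

Elias gamma(1598) = '0000000000' + '11000111110' = 000000000011000111110 (21 bits)


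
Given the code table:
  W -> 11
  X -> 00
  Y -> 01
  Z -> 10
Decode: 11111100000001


Decoding:
11 -> W
11 -> W
11 -> W
00 -> X
00 -> X
00 -> X
01 -> Y


Result: WWWXXXY


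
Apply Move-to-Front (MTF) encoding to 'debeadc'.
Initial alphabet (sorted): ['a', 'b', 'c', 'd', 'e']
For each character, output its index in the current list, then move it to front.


MTF encoding:
'd': index 3 in ['a', 'b', 'c', 'd', 'e'] -> ['d', 'a', 'b', 'c', 'e']
'e': index 4 in ['d', 'a', 'b', 'c', 'e'] -> ['e', 'd', 'a', 'b', 'c']
'b': index 3 in ['e', 'd', 'a', 'b', 'c'] -> ['b', 'e', 'd', 'a', 'c']
'e': index 1 in ['b', 'e', 'd', 'a', 'c'] -> ['e', 'b', 'd', 'a', 'c']
'a': index 3 in ['e', 'b', 'd', 'a', 'c'] -> ['a', 'e', 'b', 'd', 'c']
'd': index 3 in ['a', 'e', 'b', 'd', 'c'] -> ['d', 'a', 'e', 'b', 'c']
'c': index 4 in ['d', 'a', 'e', 'b', 'c'] -> ['c', 'd', 'a', 'e', 'b']


Output: [3, 4, 3, 1, 3, 3, 4]


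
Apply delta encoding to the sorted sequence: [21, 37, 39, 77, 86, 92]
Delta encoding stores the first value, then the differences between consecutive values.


First value: 21
Deltas:
  37 - 21 = 16
  39 - 37 = 2
  77 - 39 = 38
  86 - 77 = 9
  92 - 86 = 6


Delta encoded: [21, 16, 2, 38, 9, 6]


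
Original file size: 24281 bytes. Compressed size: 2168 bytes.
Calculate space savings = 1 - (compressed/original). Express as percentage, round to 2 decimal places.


ratio = compressed/original = 2168/24281 = 0.089288
savings = 1 - ratio = 1 - 0.089288 = 0.910712
as a percentage: 0.910712 * 100 = 91.07%

Space savings = 1 - 2168/24281 = 91.07%


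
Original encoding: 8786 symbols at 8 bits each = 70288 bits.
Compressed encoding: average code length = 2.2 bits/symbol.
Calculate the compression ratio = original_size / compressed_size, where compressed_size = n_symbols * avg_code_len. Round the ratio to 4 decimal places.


original_size = n_symbols * orig_bits = 8786 * 8 = 70288 bits
compressed_size = n_symbols * avg_code_len = 8786 * 2.2 = 19329.2 bits
ratio = original_size / compressed_size = 70288 / 19329.2 = 3.6364

Compression ratio = 3.6364


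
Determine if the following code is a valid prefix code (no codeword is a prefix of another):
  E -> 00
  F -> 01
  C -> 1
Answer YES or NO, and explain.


Checking each pair (does one codeword prefix another?):
  E='00' vs F='01': no prefix
  E='00' vs C='1': no prefix
  F='01' vs E='00': no prefix
  F='01' vs C='1': no prefix
  C='1' vs E='00': no prefix
  C='1' vs F='01': no prefix
No violation found over all pairs.

YES -- this is a valid prefix code. No codeword is a prefix of any other codeword.


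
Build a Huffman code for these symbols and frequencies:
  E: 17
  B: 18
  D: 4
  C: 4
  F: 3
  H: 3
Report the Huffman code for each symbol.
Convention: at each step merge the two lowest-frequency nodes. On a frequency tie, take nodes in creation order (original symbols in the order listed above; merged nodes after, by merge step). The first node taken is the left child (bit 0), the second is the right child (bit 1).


Huffman tree construction:
Step 1: Merge F(3) + H(3) = 6
Step 2: Merge D(4) + C(4) = 8
Step 3: Merge (F+H)(6) + (D+C)(8) = 14
Step 4: Merge ((F+H)+(D+C))(14) + E(17) = 31
Step 5: Merge B(18) + (((F+H)+(D+C))+E)(31) = 49
Read each symbol's code off the tree from the root (left child = 0, right child = 1).

Codes:
  E: 11 (length 2)
  B: 0 (length 1)
  D: 1010 (length 4)
  C: 1011 (length 4)
  F: 1000 (length 4)
  H: 1001 (length 4)
Average code length: 108/49 = 2.2041 bits/symbol


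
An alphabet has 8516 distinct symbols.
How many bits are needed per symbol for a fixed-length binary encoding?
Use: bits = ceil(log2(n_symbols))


log2(8516) = 13.056
Bracket: 2^13 = 8192 < 8516 <= 2^14 = 16384
So ceil(log2(8516)) = 14

bits = ceil(log2(8516)) = ceil(13.056) = 14 bits


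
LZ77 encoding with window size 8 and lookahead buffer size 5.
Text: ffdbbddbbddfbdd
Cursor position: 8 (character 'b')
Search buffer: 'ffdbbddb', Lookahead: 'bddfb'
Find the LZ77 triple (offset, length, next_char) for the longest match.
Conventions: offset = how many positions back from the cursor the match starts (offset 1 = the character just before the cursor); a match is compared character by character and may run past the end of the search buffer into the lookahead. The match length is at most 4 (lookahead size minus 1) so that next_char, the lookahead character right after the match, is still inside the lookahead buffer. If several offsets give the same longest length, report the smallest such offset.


Try each offset into the search buffer:
  offset=1 (pos 7, char 'b'): match length 1
  offset=2 (pos 6, char 'd'): match length 0
  offset=3 (pos 5, char 'd'): match length 0
  offset=4 (pos 4, char 'b'): match length 3
  offset=5 (pos 3, char 'b'): match length 1
  offset=6 (pos 2, char 'd'): match length 0
  offset=7 (pos 1, char 'f'): match length 0
  offset=8 (pos 0, char 'f'): match length 0
Longest match has length 3 at offset 4.
next_char = character at position 8 + 3 = 11 -> 'f'

Best match: offset=4, length=3 (matching 'bdd' starting at position 4)
LZ77 triple: (4, 3, 'f')


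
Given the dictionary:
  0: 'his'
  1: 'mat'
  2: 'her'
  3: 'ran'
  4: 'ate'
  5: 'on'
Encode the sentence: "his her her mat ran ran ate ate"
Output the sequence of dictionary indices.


Look up each word in the dictionary:
  'his' -> 0
  'her' -> 2
  'her' -> 2
  'mat' -> 1
  'ran' -> 3
  'ran' -> 3
  'ate' -> 4
  'ate' -> 4

Encoded: [0, 2, 2, 1, 3, 3, 4, 4]


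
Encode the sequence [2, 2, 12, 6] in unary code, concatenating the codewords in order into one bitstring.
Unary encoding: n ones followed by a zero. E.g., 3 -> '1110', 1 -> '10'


Encode each number as n ones followed by a terminating 0:
  2 -> 110 (3 bits)
  2 -> 110 (3 bits)
  12 -> 1111111111110 (13 bits)
  6 -> 1111110 (7 bits)
Total length = 3 + 3 + 13 + 7 = 26 bits.

Unary([2, 2, 12, 6]) = 11011011111111111101111110 (26 bits)


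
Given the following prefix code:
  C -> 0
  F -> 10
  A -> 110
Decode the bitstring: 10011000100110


Decoding step by step:
Bits 10 -> F
Bits 0 -> C
Bits 110 -> A
Bits 0 -> C
Bits 0 -> C
Bits 10 -> F
Bits 0 -> C
Bits 110 -> A


Decoded message: FCACCFCA


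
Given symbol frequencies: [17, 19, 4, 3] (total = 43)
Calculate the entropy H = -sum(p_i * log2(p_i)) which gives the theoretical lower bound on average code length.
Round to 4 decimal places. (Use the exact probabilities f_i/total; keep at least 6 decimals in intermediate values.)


Per-symbol terms -p_i * log2(p_i) with p_i = f_i/43:
  p = 17/43 = 0.395349: log2(p) = -1.338802, -p*log2(p) = 0.529294
  p = 19/43 = 0.441860: log2(p) = -1.178337, -p*log2(p) = 0.520661
  p = 4/43 = 0.093023: log2(p) = -3.426265, -p*log2(p) = 0.318722
  p = 3/43 = 0.069767: log2(p) = -3.841302, -p*log2(p) = 0.267998
H = 0.529294 + 0.520661 + 0.318722 + 0.267998 = 1.636675

H = 1.6367 bits/symbol


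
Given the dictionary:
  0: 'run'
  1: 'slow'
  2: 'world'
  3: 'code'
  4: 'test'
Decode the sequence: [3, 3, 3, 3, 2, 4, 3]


Look up each index in the dictionary:
  3 -> 'code'
  3 -> 'code'
  3 -> 'code'
  3 -> 'code'
  2 -> 'world'
  4 -> 'test'
  3 -> 'code'

Decoded: "code code code code world test code"


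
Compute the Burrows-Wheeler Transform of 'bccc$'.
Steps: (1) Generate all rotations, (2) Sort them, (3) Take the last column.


Rotations (sorted):
  0: $bccc -> last char: c
  1: bccc$ -> last char: $
  2: c$bcc -> last char: c
  3: cc$bc -> last char: c
  4: ccc$b -> last char: b


BWT = c$ccb


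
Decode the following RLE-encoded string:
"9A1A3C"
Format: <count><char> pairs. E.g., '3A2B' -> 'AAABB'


Expanding each <count><char> pair:
  9A -> 'AAAAAAAAA'
  1A -> 'A'
  3C -> 'CCC'

Decoded = AAAAAAAAAACCC


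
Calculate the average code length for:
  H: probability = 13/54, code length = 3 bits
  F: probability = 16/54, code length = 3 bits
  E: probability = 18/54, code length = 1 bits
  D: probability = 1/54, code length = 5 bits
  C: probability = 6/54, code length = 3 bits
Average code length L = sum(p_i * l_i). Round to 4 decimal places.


Weighted contributions p_i * l_i:
  H: (13/54) * 3 = 39/54
  F: (16/54) * 3 = 48/54
  E: (18/54) * 1 = 18/54
  D: (1/54) * 5 = 5/54
  C: (6/54) * 3 = 18/54
Sum = (39 + 48 + 18 + 5 + 18)/54 = 128/54

L = 128/54 = 2.3704 bits/symbol


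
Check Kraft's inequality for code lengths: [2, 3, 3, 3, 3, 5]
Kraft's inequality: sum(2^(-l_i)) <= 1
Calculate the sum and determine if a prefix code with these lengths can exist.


Sum = 2^(-2) + 2^(-3) + 2^(-3) + 2^(-3) + 2^(-3) + 2^(-5)
    = 0.25 + 0.125 + 0.125 + 0.125 + 0.125 + 0.03125
    = 25/32 = 0.78125
Since 0.78125 <= 1, Kraft's inequality IS satisfied.
A prefix code with these lengths CAN exist.

Kraft sum = 0.78125. Satisfied.


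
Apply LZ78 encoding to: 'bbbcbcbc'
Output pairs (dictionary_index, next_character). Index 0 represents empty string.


LZ78 encoding steps:
Dictionary: {0: ''}
Step 1: w='' (idx 0), next='b' -> output (0, 'b'), add 'b' as idx 1
Step 2: w='b' (idx 1), next='b' -> output (1, 'b'), add 'bb' as idx 2
Step 3: w='' (idx 0), next='c' -> output (0, 'c'), add 'c' as idx 3
Step 4: w='b' (idx 1), next='c' -> output (1, 'c'), add 'bc' as idx 4
Step 5: w='bc' (idx 4), end of input -> output (4, '')


Encoded: [(0, 'b'), (1, 'b'), (0, 'c'), (1, 'c'), (4, '')]


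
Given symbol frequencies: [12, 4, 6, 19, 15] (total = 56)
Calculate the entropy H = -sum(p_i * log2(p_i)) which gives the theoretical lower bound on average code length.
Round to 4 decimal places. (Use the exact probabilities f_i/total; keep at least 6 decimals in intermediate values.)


Per-symbol terms -p_i * log2(p_i) with p_i = f_i/56:
  p = 12/56 = 0.214286: log2(p) = -2.222392, -p*log2(p) = 0.476227
  p = 4/56 = 0.071429: log2(p) = -3.807355, -p*log2(p) = 0.271954
  p = 6/56 = 0.107143: log2(p) = -3.222392, -p*log2(p) = 0.345256
  p = 19/56 = 0.339286: log2(p) = -1.559427, -p*log2(p) = 0.529091
  p = 15/56 = 0.267857: log2(p) = -1.900464, -p*log2(p) = 0.509053
H = 0.476227 + 0.271954 + 0.345256 + 0.529091 + 0.509053 = 2.131581

H = 2.1316 bits/symbol


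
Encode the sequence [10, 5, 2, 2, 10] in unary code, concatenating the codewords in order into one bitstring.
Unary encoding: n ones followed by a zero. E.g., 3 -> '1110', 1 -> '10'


Encode each number as n ones followed by a terminating 0:
  10 -> 11111111110 (11 bits)
  5 -> 111110 (6 bits)
  2 -> 110 (3 bits)
  2 -> 110 (3 bits)
  10 -> 11111111110 (11 bits)
Total length = 11 + 6 + 3 + 3 + 11 = 34 bits.

Unary([10, 5, 2, 2, 10]) = 1111111111011111011011011111111110 (34 bits)


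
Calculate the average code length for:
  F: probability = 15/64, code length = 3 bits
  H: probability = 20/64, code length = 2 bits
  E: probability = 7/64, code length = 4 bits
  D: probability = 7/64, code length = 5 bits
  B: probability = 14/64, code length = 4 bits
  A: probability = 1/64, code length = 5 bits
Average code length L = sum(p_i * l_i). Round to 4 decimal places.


Weighted contributions p_i * l_i:
  F: (15/64) * 3 = 45/64
  H: (20/64) * 2 = 40/64
  E: (7/64) * 4 = 28/64
  D: (7/64) * 5 = 35/64
  B: (14/64) * 4 = 56/64
  A: (1/64) * 5 = 5/64
Sum = (45 + 40 + 28 + 35 + 56 + 5)/64 = 209/64

L = 209/64 = 3.2656 bits/symbol


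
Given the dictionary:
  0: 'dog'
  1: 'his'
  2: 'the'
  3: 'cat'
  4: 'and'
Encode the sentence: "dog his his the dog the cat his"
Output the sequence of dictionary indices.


Look up each word in the dictionary:
  'dog' -> 0
  'his' -> 1
  'his' -> 1
  'the' -> 2
  'dog' -> 0
  'the' -> 2
  'cat' -> 3
  'his' -> 1

Encoded: [0, 1, 1, 2, 0, 2, 3, 1]


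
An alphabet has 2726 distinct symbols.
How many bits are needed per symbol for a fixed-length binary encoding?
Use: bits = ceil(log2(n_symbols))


log2(2726) = 11.4126
Bracket: 2^11 = 2048 < 2726 <= 2^12 = 4096
So ceil(log2(2726)) = 12

bits = ceil(log2(2726)) = ceil(11.4126) = 12 bits


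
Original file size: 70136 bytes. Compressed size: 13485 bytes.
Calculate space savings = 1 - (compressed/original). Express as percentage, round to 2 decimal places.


ratio = compressed/original = 13485/70136 = 0.192269
savings = 1 - ratio = 1 - 0.192269 = 0.807731
as a percentage: 0.807731 * 100 = 80.77%

Space savings = 1 - 13485/70136 = 80.77%


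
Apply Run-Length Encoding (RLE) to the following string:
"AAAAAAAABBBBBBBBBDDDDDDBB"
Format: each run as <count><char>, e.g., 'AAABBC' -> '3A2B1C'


Scanning runs left to right:
  i=0: run of 'A' x 8 -> '8A'
  i=8: run of 'B' x 9 -> '9B'
  i=17: run of 'D' x 6 -> '6D'
  i=23: run of 'B' x 2 -> '2B'

RLE = 8A9B6D2B


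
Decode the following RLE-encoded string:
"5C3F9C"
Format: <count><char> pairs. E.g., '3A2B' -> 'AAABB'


Expanding each <count><char> pair:
  5C -> 'CCCCC'
  3F -> 'FFF'
  9C -> 'CCCCCCCCC'

Decoded = CCCCCFFFCCCCCCCCC


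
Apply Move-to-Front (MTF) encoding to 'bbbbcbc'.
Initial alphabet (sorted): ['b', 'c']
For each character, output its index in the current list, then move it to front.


MTF encoding:
'b': index 0 in ['b', 'c'] -> ['b', 'c']
'b': index 0 in ['b', 'c'] -> ['b', 'c']
'b': index 0 in ['b', 'c'] -> ['b', 'c']
'b': index 0 in ['b', 'c'] -> ['b', 'c']
'c': index 1 in ['b', 'c'] -> ['c', 'b']
'b': index 1 in ['c', 'b'] -> ['b', 'c']
'c': index 1 in ['b', 'c'] -> ['c', 'b']


Output: [0, 0, 0, 0, 1, 1, 1]


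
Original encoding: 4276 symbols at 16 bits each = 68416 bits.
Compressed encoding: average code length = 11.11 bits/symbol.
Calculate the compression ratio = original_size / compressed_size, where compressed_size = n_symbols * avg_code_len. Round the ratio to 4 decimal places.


original_size = n_symbols * orig_bits = 4276 * 16 = 68416 bits
compressed_size = n_symbols * avg_code_len = 4276 * 11.11 = 47506.36 bits
ratio = original_size / compressed_size = 68416 / 47506.36 = 1.4401

Compression ratio = 1.4401


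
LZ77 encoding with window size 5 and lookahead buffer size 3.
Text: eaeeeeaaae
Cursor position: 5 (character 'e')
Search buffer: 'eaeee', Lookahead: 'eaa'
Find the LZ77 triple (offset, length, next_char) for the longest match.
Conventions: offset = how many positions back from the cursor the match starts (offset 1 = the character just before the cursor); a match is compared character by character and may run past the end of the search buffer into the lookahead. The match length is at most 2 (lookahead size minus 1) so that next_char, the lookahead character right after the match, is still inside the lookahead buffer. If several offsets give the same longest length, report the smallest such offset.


Try each offset into the search buffer:
  offset=1 (pos 4, char 'e'): match length 1
  offset=2 (pos 3, char 'e'): match length 1
  offset=3 (pos 2, char 'e'): match length 1
  offset=4 (pos 1, char 'a'): match length 0
  offset=5 (pos 0, char 'e'): match length 2
Longest match has length 2 at offset 5.
next_char = character at position 5 + 2 = 7 -> 'a'

Best match: offset=5, length=2 (matching 'ea' starting at position 0)
LZ77 triple: (5, 2, 'a')


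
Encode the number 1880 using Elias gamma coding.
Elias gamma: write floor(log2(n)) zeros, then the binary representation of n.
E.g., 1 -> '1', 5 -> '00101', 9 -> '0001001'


num_bits = floor(log2(1880)) + 1 = 11
leading_zeros = num_bits - 1 = 10
binary(1880) = 11101011000

Elias gamma(1880) = '0000000000' + '11101011000' = 000000000011101011000 (21 bits)


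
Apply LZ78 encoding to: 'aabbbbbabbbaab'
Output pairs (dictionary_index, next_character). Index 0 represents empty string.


LZ78 encoding steps:
Dictionary: {0: ''}
Step 1: w='' (idx 0), next='a' -> output (0, 'a'), add 'a' as idx 1
Step 2: w='a' (idx 1), next='b' -> output (1, 'b'), add 'ab' as idx 2
Step 3: w='' (idx 0), next='b' -> output (0, 'b'), add 'b' as idx 3
Step 4: w='b' (idx 3), next='b' -> output (3, 'b'), add 'bb' as idx 4
Step 5: w='b' (idx 3), next='a' -> output (3, 'a'), add 'ba' as idx 5
Step 6: w='bb' (idx 4), next='b' -> output (4, 'b'), add 'bbb' as idx 6
Step 7: w='a' (idx 1), next='a' -> output (1, 'a'), add 'aa' as idx 7
Step 8: w='b' (idx 3), end of input -> output (3, '')


Encoded: [(0, 'a'), (1, 'b'), (0, 'b'), (3, 'b'), (3, 'a'), (4, 'b'), (1, 'a'), (3, '')]


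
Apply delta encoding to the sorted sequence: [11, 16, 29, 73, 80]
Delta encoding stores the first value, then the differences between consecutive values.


First value: 11
Deltas:
  16 - 11 = 5
  29 - 16 = 13
  73 - 29 = 44
  80 - 73 = 7


Delta encoded: [11, 5, 13, 44, 7]


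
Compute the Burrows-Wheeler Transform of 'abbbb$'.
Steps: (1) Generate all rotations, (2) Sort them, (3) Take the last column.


Rotations (sorted):
  0: $abbbb -> last char: b
  1: abbbb$ -> last char: $
  2: b$abbb -> last char: b
  3: bb$abb -> last char: b
  4: bbb$ab -> last char: b
  5: bbbb$a -> last char: a


BWT = b$bbba


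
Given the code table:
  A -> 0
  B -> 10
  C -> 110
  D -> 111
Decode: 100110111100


Decoding:
10 -> B
0 -> A
110 -> C
111 -> D
10 -> B
0 -> A


Result: BACDBA


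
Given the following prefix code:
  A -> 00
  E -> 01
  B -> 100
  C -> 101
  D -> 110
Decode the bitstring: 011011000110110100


Decoding step by step:
Bits 01 -> E
Bits 101 -> C
Bits 100 -> B
Bits 01 -> E
Bits 101 -> C
Bits 101 -> C
Bits 00 -> A


Decoded message: ECBECCA


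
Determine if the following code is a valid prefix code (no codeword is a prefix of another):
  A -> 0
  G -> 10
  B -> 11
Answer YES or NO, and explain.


Checking each pair (does one codeword prefix another?):
  A='0' vs G='10': no prefix
  A='0' vs B='11': no prefix
  G='10' vs A='0': no prefix
  G='10' vs B='11': no prefix
  B='11' vs A='0': no prefix
  B='11' vs G='10': no prefix
No violation found over all pairs.

YES -- this is a valid prefix code. No codeword is a prefix of any other codeword.


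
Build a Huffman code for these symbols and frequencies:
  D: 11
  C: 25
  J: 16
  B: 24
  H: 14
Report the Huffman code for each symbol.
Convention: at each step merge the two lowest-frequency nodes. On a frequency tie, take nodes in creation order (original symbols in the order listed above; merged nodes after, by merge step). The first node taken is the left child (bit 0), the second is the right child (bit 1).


Huffman tree construction:
Step 1: Merge D(11) + H(14) = 25
Step 2: Merge J(16) + B(24) = 40
Step 3: Merge C(25) + (D+H)(25) = 50
Step 4: Merge (J+B)(40) + (C+(D+H))(50) = 90
Read each symbol's code off the tree from the root (left child = 0, right child = 1).

Codes:
  D: 110 (length 3)
  C: 10 (length 2)
  J: 00 (length 2)
  B: 01 (length 2)
  H: 111 (length 3)
Average code length: 205/90 = 2.2778 bits/symbol


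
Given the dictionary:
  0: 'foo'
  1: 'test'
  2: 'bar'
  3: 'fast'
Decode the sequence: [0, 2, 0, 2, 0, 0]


Look up each index in the dictionary:
  0 -> 'foo'
  2 -> 'bar'
  0 -> 'foo'
  2 -> 'bar'
  0 -> 'foo'
  0 -> 'foo'

Decoded: "foo bar foo bar foo foo"


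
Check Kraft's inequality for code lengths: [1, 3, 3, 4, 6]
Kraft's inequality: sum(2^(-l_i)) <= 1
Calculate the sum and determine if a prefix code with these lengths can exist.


Sum = 2^(-1) + 2^(-3) + 2^(-3) + 2^(-4) + 2^(-6)
    = 0.5 + 0.125 + 0.125 + 0.0625 + 0.015625
    = 53/64 = 0.828125
Since 0.828125 <= 1, Kraft's inequality IS satisfied.
A prefix code with these lengths CAN exist.

Kraft sum = 0.828125. Satisfied.


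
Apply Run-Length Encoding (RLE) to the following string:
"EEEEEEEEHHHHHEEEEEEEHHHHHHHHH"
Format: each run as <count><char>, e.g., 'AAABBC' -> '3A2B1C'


Scanning runs left to right:
  i=0: run of 'E' x 8 -> '8E'
  i=8: run of 'H' x 5 -> '5H'
  i=13: run of 'E' x 7 -> '7E'
  i=20: run of 'H' x 9 -> '9H'

RLE = 8E5H7E9H


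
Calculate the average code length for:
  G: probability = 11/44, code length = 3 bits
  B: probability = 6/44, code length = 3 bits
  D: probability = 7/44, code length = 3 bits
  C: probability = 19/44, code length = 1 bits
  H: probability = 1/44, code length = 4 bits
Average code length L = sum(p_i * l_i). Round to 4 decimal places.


Weighted contributions p_i * l_i:
  G: (11/44) * 3 = 33/44
  B: (6/44) * 3 = 18/44
  D: (7/44) * 3 = 21/44
  C: (19/44) * 1 = 19/44
  H: (1/44) * 4 = 4/44
Sum = (33 + 18 + 21 + 19 + 4)/44 = 95/44

L = 95/44 = 2.1591 bits/symbol


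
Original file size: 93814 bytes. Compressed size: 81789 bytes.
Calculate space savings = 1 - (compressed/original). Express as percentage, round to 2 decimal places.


ratio = compressed/original = 81789/93814 = 0.871821
savings = 1 - ratio = 1 - 0.871821 = 0.128179
as a percentage: 0.128179 * 100 = 12.82%

Space savings = 1 - 81789/93814 = 12.82%
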